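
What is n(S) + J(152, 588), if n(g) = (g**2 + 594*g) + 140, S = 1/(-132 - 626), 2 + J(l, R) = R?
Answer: 416683213/574564 ≈ 725.22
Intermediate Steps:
J(l, R) = -2 + R
S = -1/758 (S = 1/(-758) = -1/758 ≈ -0.0013193)
n(g) = 140 + g**2 + 594*g
n(S) + J(152, 588) = (140 + (-1/758)**2 + 594*(-1/758)) + (-2 + 588) = (140 + 1/574564 - 297/379) + 586 = 79988709/574564 + 586 = 416683213/574564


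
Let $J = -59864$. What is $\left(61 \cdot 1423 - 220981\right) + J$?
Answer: $-194042$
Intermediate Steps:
$\left(61 \cdot 1423 - 220981\right) + J = \left(61 \cdot 1423 - 220981\right) - 59864 = \left(86803 - 220981\right) - 59864 = -134178 - 59864 = -194042$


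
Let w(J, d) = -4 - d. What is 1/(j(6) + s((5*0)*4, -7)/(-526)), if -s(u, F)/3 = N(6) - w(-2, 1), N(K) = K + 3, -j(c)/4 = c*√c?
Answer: -1841/79682541 - 553352*√6/79682541 ≈ -0.017033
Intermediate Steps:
j(c) = -4*c^(3/2) (j(c) = -4*c*√c = -4*c^(3/2))
N(K) = 3 + K
s(u, F) = -42 (s(u, F) = -3*((3 + 6) - (-4 - 1*1)) = -3*(9 - (-4 - 1)) = -3*(9 - 1*(-5)) = -3*(9 + 5) = -3*14 = -42)
1/(j(6) + s((5*0)*4, -7)/(-526)) = 1/(-24*√6 - 42/(-526)) = 1/(-24*√6 - 42*(-1/526)) = 1/(-24*√6 + 21/263) = 1/(21/263 - 24*√6)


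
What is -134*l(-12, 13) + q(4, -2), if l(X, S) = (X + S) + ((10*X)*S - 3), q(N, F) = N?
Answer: 209312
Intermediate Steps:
l(X, S) = -3 + S + X + 10*S*X (l(X, S) = (S + X) + (10*S*X - 3) = (S + X) + (-3 + 10*S*X) = -3 + S + X + 10*S*X)
-134*l(-12, 13) + q(4, -2) = -134*(-3 + 13 - 12 + 10*13*(-12)) + 4 = -134*(-3 + 13 - 12 - 1560) + 4 = -134*(-1562) + 4 = 209308 + 4 = 209312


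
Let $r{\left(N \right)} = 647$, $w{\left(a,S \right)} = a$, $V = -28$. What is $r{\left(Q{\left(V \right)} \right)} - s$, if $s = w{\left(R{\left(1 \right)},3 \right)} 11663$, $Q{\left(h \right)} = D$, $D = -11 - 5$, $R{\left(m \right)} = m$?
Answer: $-11016$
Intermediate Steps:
$D = -16$ ($D = -11 - 5 = -16$)
$Q{\left(h \right)} = -16$
$s = 11663$ ($s = 1 \cdot 11663 = 11663$)
$r{\left(Q{\left(V \right)} \right)} - s = 647 - 11663 = -11016$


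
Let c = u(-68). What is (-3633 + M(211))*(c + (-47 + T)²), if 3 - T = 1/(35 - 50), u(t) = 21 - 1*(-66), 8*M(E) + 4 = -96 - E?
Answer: -66660100/9 ≈ -7.4067e+6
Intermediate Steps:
M(E) = -25/2 - E/8 (M(E) = -½ + (-96 - E)/8 = -½ + (-12 - E/8) = -25/2 - E/8)
u(t) = 87 (u(t) = 21 + 66 = 87)
c = 87
T = 46/15 (T = 3 - 1/(35 - 50) = 3 - 1/(-15) = 3 - 1*(-1/15) = 3 + 1/15 = 46/15 ≈ 3.0667)
(-3633 + M(211))*(c + (-47 + T)²) = (-3633 + (-25/2 - ⅛*211))*(87 + (-47 + 46/15)²) = (-3633 + (-25/2 - 211/8))*(87 + (-659/15)²) = (-3633 - 311/8)*(87 + 434281/225) = -29375/8*453856/225 = -66660100/9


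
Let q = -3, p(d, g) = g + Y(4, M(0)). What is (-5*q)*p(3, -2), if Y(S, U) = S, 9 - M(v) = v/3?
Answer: 30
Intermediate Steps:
M(v) = 9 - v/3
p(d, g) = 4 + g (p(d, g) = g + 4 = 4 + g)
(-5*q)*p(3, -2) = (-5*(-3))*(4 - 2) = 15*2 = 30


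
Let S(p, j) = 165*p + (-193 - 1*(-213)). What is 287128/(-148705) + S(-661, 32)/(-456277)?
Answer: -114794365731/67850671285 ≈ -1.6919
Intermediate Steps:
S(p, j) = 20 + 165*p (S(p, j) = 165*p + (-193 + 213) = 165*p + 20 = 20 + 165*p)
287128/(-148705) + S(-661, 32)/(-456277) = 287128/(-148705) + (20 + 165*(-661))/(-456277) = 287128*(-1/148705) + (20 - 109065)*(-1/456277) = -287128/148705 - 109045*(-1/456277) = -287128/148705 + 109045/456277 = -114794365731/67850671285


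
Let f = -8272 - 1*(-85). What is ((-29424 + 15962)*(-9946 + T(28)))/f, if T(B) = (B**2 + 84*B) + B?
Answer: -91299284/8187 ≈ -11152.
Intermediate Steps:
T(B) = B**2 + 85*B
f = -8187 (f = -8272 + 85 = -8187)
((-29424 + 15962)*(-9946 + T(28)))/f = ((-29424 + 15962)*(-9946 + 28*(85 + 28)))/(-8187) = -13462*(-9946 + 28*113)*(-1/8187) = -13462*(-9946 + 3164)*(-1/8187) = -13462*(-6782)*(-1/8187) = 91299284*(-1/8187) = -91299284/8187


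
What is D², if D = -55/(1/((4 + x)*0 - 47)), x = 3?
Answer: 6682225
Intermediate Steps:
D = 2585 (D = -55/(1/((4 + 3)*0 - 47)) = -55/(1/(7*0 - 47)) = -55/(1/(0 - 47)) = -55/(1/(-47)) = -55/(-1/47) = -55*(-47) = 2585)
D² = 2585² = 6682225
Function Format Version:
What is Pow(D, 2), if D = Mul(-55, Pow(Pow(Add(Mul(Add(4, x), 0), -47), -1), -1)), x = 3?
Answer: 6682225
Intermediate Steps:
D = 2585 (D = Mul(-55, Pow(Pow(Add(Mul(Add(4, 3), 0), -47), -1), -1)) = Mul(-55, Pow(Pow(Add(Mul(7, 0), -47), -1), -1)) = Mul(-55, Pow(Pow(Add(0, -47), -1), -1)) = Mul(-55, Pow(Pow(-47, -1), -1)) = Mul(-55, Pow(Rational(-1, 47), -1)) = Mul(-55, -47) = 2585)
Pow(D, 2) = Pow(2585, 2) = 6682225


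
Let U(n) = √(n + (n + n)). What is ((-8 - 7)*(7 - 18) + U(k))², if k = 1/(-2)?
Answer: (330 + I*√6)²/4 ≈ 27224.0 + 404.17*I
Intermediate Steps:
k = -½ ≈ -0.50000
U(n) = √3*√n (U(n) = √(n + 2*n) = √(3*n) = √3*√n)
((-8 - 7)*(7 - 18) + U(k))² = ((-8 - 7)*(7 - 18) + √3*√(-½))² = (-15*(-11) + √3*(I*√2/2))² = (165 + I*√6/2)²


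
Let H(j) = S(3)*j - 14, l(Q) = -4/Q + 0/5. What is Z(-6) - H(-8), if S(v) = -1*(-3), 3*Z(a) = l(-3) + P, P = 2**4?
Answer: 394/9 ≈ 43.778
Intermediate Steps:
P = 16
l(Q) = -4/Q (l(Q) = -4/Q + 0*(1/5) = -4/Q + 0 = -4/Q)
Z(a) = 52/9 (Z(a) = (-4/(-3) + 16)/3 = (-4*(-1/3) + 16)/3 = (4/3 + 16)/3 = (1/3)*(52/3) = 52/9)
S(v) = 3
H(j) = -14 + 3*j (H(j) = 3*j - 14 = -14 + 3*j)
Z(-6) - H(-8) = 52/9 - (-14 + 3*(-8)) = 52/9 - (-14 - 24) = 52/9 - 1*(-38) = 52/9 + 38 = 394/9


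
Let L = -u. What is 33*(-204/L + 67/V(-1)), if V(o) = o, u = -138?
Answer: -51975/23 ≈ -2259.8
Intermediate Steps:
L = 138 (L = -1*(-138) = 138)
33*(-204/L + 67/V(-1)) = 33*(-204/138 + 67/(-1)) = 33*(-204*1/138 + 67*(-1)) = 33*(-34/23 - 67) = 33*(-1575/23) = -51975/23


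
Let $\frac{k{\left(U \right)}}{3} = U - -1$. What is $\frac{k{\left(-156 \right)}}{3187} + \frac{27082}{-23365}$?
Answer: $- \frac{97175059}{74464255} \approx -1.305$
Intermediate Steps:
$k{\left(U \right)} = 3 + 3 U$ ($k{\left(U \right)} = 3 \left(U - -1\right) = 3 \left(U + 1\right) = 3 \left(1 + U\right) = 3 + 3 U$)
$\frac{k{\left(-156 \right)}}{3187} + \frac{27082}{-23365} = \frac{3 + 3 \left(-156\right)}{3187} + \frac{27082}{-23365} = \left(3 - 468\right) \frac{1}{3187} + 27082 \left(- \frac{1}{23365}\right) = \left(-465\right) \frac{1}{3187} - \frac{27082}{23365} = - \frac{465}{3187} - \frac{27082}{23365} = - \frac{97175059}{74464255}$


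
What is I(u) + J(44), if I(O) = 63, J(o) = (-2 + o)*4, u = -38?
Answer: 231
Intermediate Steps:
J(o) = -8 + 4*o
I(u) + J(44) = 63 + (-8 + 4*44) = 63 + (-8 + 176) = 63 + 168 = 231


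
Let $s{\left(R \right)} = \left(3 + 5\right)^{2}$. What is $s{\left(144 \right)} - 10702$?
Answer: $-10638$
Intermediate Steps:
$s{\left(R \right)} = 64$ ($s{\left(R \right)} = 8^{2} = 64$)
$s{\left(144 \right)} - 10702 = 64 - 10702 = -10638$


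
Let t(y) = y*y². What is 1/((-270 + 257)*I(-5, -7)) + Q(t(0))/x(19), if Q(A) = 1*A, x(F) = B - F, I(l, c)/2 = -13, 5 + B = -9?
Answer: 1/338 ≈ 0.0029586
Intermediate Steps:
B = -14 (B = -5 - 9 = -14)
I(l, c) = -26 (I(l, c) = 2*(-13) = -26)
x(F) = -14 - F
t(y) = y³
Q(A) = A
1/((-270 + 257)*I(-5, -7)) + Q(t(0))/x(19) = 1/((-270 + 257)*(-26)) + 0³/(-14 - 1*19) = -1/26/(-13) + 0/(-14 - 19) = -1/13*(-1/26) + 0/(-33) = 1/338 + 0*(-1/33) = 1/338 + 0 = 1/338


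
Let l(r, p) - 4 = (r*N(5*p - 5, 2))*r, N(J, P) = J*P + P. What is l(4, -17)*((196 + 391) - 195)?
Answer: -1114848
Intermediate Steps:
N(J, P) = P + J*P
l(r, p) = 4 + r²*(-8 + 10*p) (l(r, p) = 4 + (r*(2*(1 + (5*p - 5))))*r = 4 + (r*(2*(1 + (-5 + 5*p))))*r = 4 + (r*(2*(-4 + 5*p)))*r = 4 + (r*(-8 + 10*p))*r = 4 + r²*(-8 + 10*p))
l(4, -17)*((196 + 391) - 195) = (4 + 2*4²*(-4 + 5*(-17)))*((196 + 391) - 195) = (4 + 2*16*(-4 - 85))*(587 - 195) = (4 + 2*16*(-89))*392 = (4 - 2848)*392 = -2844*392 = -1114848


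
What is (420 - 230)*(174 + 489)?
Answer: 125970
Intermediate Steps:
(420 - 230)*(174 + 489) = 190*663 = 125970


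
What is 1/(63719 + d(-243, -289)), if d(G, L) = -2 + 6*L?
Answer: 1/61983 ≈ 1.6133e-5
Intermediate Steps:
1/(63719 + d(-243, -289)) = 1/(63719 + (-2 + 6*(-289))) = 1/(63719 + (-2 - 1734)) = 1/(63719 - 1736) = 1/61983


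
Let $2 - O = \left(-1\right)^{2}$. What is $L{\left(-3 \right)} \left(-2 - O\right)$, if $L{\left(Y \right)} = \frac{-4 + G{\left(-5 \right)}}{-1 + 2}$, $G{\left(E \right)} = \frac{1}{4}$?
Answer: $\frac{45}{4} \approx 11.25$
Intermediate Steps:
$G{\left(E \right)} = \frac{1}{4}$
$L{\left(Y \right)} = - \frac{15}{4}$ ($L{\left(Y \right)} = \frac{-4 + \frac{1}{4}}{-1 + 2} = - \frac{15}{4 \cdot 1} = \left(- \frac{15}{4}\right) 1 = - \frac{15}{4}$)
$O = 1$ ($O = 2 - \left(-1\right)^{2} = 2 - 1 = 1$)
$L{\left(-3 \right)} \left(-2 - O\right) = - \frac{15 \left(-2 - 1\right)}{4} = \left(- \frac{15}{4}\right) \left(-3\right) = \frac{45}{4}$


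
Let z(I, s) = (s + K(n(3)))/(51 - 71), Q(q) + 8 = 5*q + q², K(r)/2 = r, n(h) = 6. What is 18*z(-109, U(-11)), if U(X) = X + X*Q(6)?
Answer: 5733/10 ≈ 573.30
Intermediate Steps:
K(r) = 2*r
Q(q) = -8 + q² + 5*q (Q(q) = -8 + (5*q + q²) = -8 + (q² + 5*q) = -8 + q² + 5*q)
U(X) = 59*X (U(X) = X + X*(-8 + 6² + 5*6) = X + X*(-8 + 36 + 30) = X + X*58 = X + 58*X = 59*X)
z(I, s) = -⅗ - s/20 (z(I, s) = (s + 2*6)/(51 - 71) = (s + 12)/(-20) = (12 + s)*(-1/20) = -⅗ - s/20)
18*z(-109, U(-11)) = 18*(-⅗ - 59*(-11)/20) = 18*(-⅗ - 1/20*(-649)) = 18*(-⅗ + 649/20) = 18*(637/20) = 5733/10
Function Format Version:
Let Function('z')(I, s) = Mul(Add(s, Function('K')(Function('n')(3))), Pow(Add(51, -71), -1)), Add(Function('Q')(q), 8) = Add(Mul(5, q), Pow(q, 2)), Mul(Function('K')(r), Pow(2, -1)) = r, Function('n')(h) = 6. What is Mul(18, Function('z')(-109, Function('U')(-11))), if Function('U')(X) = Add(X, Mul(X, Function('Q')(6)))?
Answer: Rational(5733, 10) ≈ 573.30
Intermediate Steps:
Function('K')(r) = Mul(2, r)
Function('Q')(q) = Add(-8, Pow(q, 2), Mul(5, q)) (Function('Q')(q) = Add(-8, Add(Mul(5, q), Pow(q, 2))) = Add(-8, Add(Pow(q, 2), Mul(5, q))) = Add(-8, Pow(q, 2), Mul(5, q)))
Function('U')(X) = Mul(59, X) (Function('U')(X) = Add(X, Mul(X, Add(-8, Pow(6, 2), Mul(5, 6)))) = Add(X, Mul(X, Add(-8, 36, 30))) = Add(X, Mul(X, 58)) = Add(X, Mul(58, X)) = Mul(59, X))
Function('z')(I, s) = Add(Rational(-3, 5), Mul(Rational(-1, 20), s)) (Function('z')(I, s) = Mul(Add(s, Mul(2, 6)), Pow(Add(51, -71), -1)) = Mul(Add(s, 12), Pow(-20, -1)) = Mul(Add(12, s), Rational(-1, 20)) = Add(Rational(-3, 5), Mul(Rational(-1, 20), s)))
Mul(18, Function('z')(-109, Function('U')(-11))) = Mul(18, Add(Rational(-3, 5), Mul(Rational(-1, 20), Mul(59, -11)))) = Mul(18, Add(Rational(-3, 5), Mul(Rational(-1, 20), -649))) = Mul(18, Add(Rational(-3, 5), Rational(649, 20))) = Mul(18, Rational(637, 20)) = Rational(5733, 10)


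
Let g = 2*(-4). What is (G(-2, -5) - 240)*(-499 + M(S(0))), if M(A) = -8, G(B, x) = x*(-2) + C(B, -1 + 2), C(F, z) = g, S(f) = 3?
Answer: 120666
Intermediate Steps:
g = -8
C(F, z) = -8
G(B, x) = -8 - 2*x (G(B, x) = x*(-2) - 8 = -2*x - 8 = -8 - 2*x)
(G(-2, -5) - 240)*(-499 + M(S(0))) = ((-8 - 2*(-5)) - 240)*(-499 - 8) = ((-8 + 10) - 240)*(-507) = (2 - 240)*(-507) = -238*(-507) = 120666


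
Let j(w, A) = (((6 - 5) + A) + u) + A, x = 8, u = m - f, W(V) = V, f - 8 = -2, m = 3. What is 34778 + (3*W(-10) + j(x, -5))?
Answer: 34736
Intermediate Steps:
f = 6 (f = 8 - 2 = 6)
u = -3 (u = 3 - 1*6 = 3 - 6 = -3)
j(w, A) = -2 + 2*A (j(w, A) = (((6 - 5) + A) - 3) + A = ((1 + A) - 3) + A = (-2 + A) + A = -2 + 2*A)
34778 + (3*W(-10) + j(x, -5)) = 34778 + (3*(-10) + (-2 + 2*(-5))) = 34778 + (-30 + (-2 - 10)) = 34778 + (-30 - 12) = 34778 - 42 = 34736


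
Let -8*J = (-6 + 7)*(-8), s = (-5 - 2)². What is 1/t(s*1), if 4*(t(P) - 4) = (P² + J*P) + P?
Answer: 4/2515 ≈ 0.0015905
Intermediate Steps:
s = 49 (s = (-7)² = 49)
J = 1 (J = -(-6 + 7)*(-8)/8 = -(-8)/8 = -⅛*(-8) = 1)
t(P) = 4 + P/2 + P²/4 (t(P) = 4 + ((P² + 1*P) + P)/4 = 4 + ((P² + P) + P)/4 = 4 + ((P + P²) + P)/4 = 4 + (P² + 2*P)/4 = 4 + (P/2 + P²/4) = 4 + P/2 + P²/4)
1/t(s*1) = 1/(4 + (49*1)/2 + (49*1)²/4) = 1/(4 + (½)*49 + (¼)*49²) = 1/(4 + 49/2 + (¼)*2401) = 1/(4 + 49/2 + 2401/4) = 1/(2515/4) = 4/2515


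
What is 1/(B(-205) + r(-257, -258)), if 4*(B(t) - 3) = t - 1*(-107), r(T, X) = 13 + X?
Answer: -2/533 ≈ -0.0037523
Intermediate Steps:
B(t) = 119/4 + t/4 (B(t) = 3 + (t - 1*(-107))/4 = 3 + (t + 107)/4 = 3 + (107 + t)/4 = 3 + (107/4 + t/4) = 119/4 + t/4)
1/(B(-205) + r(-257, -258)) = 1/((119/4 + (1/4)*(-205)) + (13 - 258)) = 1/((119/4 - 205/4) - 245) = 1/(-43/2 - 245) = 1/(-533/2) = -2/533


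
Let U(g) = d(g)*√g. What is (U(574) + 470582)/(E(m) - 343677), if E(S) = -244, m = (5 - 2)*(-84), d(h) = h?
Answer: -470582/343921 - 574*√574/343921 ≈ -1.4083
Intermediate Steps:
m = -252 (m = 3*(-84) = -252)
U(g) = g^(3/2) (U(g) = g*√g = g^(3/2))
(U(574) + 470582)/(E(m) - 343677) = (574^(3/2) + 470582)/(-244 - 343677) = (574*√574 + 470582)/(-343921) = (470582 + 574*√574)*(-1/343921) = -470582/343921 - 574*√574/343921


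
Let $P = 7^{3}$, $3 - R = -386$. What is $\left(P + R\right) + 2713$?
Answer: $3445$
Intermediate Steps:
$R = 389$ ($R = 3 - -386 = 3 + 386 = 389$)
$P = 343$
$\left(P + R\right) + 2713 = \left(343 + 389\right) + 2713 = 732 + 2713 = 3445$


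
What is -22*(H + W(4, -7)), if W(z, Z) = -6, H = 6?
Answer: 0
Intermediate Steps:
-22*(H + W(4, -7)) = -22*(6 - 6) = -22*0 = 0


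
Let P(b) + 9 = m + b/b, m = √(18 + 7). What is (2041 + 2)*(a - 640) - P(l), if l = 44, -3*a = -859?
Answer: -722538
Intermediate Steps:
a = 859/3 (a = -⅓*(-859) = 859/3 ≈ 286.33)
m = 5 (m = √25 = 5)
P(b) = -3 (P(b) = -9 + (5 + b/b) = -9 + (5 + 1) = -9 + 6 = -3)
(2041 + 2)*(a - 640) - P(l) = (2041 + 2)*(859/3 - 640) - 1*(-3) = 2043*(-1061/3) + 3 = -722541 + 3 = -722538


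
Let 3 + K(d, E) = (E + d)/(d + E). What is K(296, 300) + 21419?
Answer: 21417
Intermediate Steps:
K(d, E) = -2 (K(d, E) = -3 + (E + d)/(d + E) = -3 + (E + d)/(E + d) = -3 + 1 = -2)
K(296, 300) + 21419 = -2 + 21419 = 21417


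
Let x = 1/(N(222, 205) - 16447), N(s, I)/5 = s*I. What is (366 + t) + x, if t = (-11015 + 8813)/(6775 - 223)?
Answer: 84294484507/230524476 ≈ 365.66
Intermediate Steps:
t = -367/1092 (t = -2202/6552 = -2202*1/6552 = -367/1092 ≈ -0.33608)
N(s, I) = 5*I*s (N(s, I) = 5*(s*I) = 5*(I*s) = 5*I*s)
x = 1/211103 (x = 1/(5*205*222 - 16447) = 1/(227550 - 16447) = 1/211103 ≈ 4.7370e-6)
(366 + t) + x = (366 - 367/1092) + 1/211103 = 399305/1092 + 1/211103 = 84294484507/230524476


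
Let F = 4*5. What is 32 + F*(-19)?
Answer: -348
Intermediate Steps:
F = 20
32 + F*(-19) = 32 + 20*(-19) = 32 - 380 = -348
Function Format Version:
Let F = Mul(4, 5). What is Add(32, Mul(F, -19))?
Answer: -348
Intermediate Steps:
F = 20
Add(32, Mul(F, -19)) = Add(32, Mul(20, -19)) = Add(32, -380) = -348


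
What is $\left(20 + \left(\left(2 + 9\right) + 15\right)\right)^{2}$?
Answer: $2116$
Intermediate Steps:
$\left(20 + \left(\left(2 + 9\right) + 15\right)\right)^{2} = \left(20 + \left(11 + 15\right)\right)^{2} = \left(20 + 26\right)^{2} = 46^{2} = 2116$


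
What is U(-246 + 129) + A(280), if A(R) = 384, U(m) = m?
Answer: 267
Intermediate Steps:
U(-246 + 129) + A(280) = (-246 + 129) + 384 = -117 + 384 = 267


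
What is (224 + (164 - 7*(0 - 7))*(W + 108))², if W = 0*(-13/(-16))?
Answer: 539539984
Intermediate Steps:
W = 0 (W = 0*(-13*(-1/16)) = 0*(13/16) = 0)
(224 + (164 - 7*(0 - 7))*(W + 108))² = (224 + (164 - 7*(0 - 7))*(0 + 108))² = (224 + (164 - 7*(-7))*108)² = (224 + (164 + 49)*108)² = (224 + 213*108)² = (224 + 23004)² = 23228² = 539539984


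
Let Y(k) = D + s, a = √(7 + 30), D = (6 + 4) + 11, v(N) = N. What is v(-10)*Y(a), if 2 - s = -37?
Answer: -600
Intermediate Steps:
s = 39 (s = 2 - 1*(-37) = 2 + 37 = 39)
D = 21 (D = 10 + 11 = 21)
a = √37 ≈ 6.0828
Y(k) = 60 (Y(k) = 21 + 39 = 60)
v(-10)*Y(a) = -10*60 = -600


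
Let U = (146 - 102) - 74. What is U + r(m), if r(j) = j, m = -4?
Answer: -34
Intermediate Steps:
U = -30 (U = 44 - 74 = -30)
U + r(m) = -30 - 4 = -34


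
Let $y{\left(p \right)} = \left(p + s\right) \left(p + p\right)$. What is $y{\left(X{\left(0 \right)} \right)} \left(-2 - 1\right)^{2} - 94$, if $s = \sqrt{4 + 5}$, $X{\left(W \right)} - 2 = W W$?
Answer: $86$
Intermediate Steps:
$X{\left(W \right)} = 2 + W^{2}$ ($X{\left(W \right)} = 2 + W W = 2 + W^{2}$)
$s = 3$ ($s = \sqrt{9} = 3$)
$y{\left(p \right)} = 2 p \left(3 + p\right)$ ($y{\left(p \right)} = \left(p + 3\right) \left(p + p\right) = \left(3 + p\right) 2 p = 2 p \left(3 + p\right)$)
$y{\left(X{\left(0 \right)} \right)} \left(-2 - 1\right)^{2} - 94 = 2 \left(2 + 0^{2}\right) \left(3 + \left(2 + 0^{2}\right)\right) \left(-2 - 1\right)^{2} - 94 = 2 \left(2 + 0\right) \left(3 + \left(2 + 0\right)\right) \left(-3\right)^{2} - 94 = 2 \cdot 2 \left(3 + 2\right) 9 - 94 = 2 \cdot 2 \cdot 5 \cdot 9 - 94 = 20 \cdot 9 - 94 = 180 - 94 = 86$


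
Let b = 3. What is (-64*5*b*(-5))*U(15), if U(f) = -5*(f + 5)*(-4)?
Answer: 1920000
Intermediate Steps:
U(f) = 100 + 20*f (U(f) = -5*(5 + f)*(-4) = (-25 - 5*f)*(-4) = 100 + 20*f)
(-64*5*b*(-5))*U(15) = (-64*5*3*(-5))*(100 + 20*15) = (-960*(-5))*(100 + 300) = -64*(-75)*400 = 4800*400 = 1920000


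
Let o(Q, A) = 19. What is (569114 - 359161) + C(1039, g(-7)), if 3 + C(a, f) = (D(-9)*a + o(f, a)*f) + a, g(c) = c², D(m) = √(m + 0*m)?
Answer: 211920 + 3117*I ≈ 2.1192e+5 + 3117.0*I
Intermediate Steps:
D(m) = √m (D(m) = √(m + 0) = √m)
C(a, f) = -3 + a + 19*f + 3*I*a (C(a, f) = -3 + ((√(-9)*a + 19*f) + a) = -3 + (((3*I)*a + 19*f) + a) = -3 + ((3*I*a + 19*f) + a) = -3 + ((19*f + 3*I*a) + a) = -3 + (a + 19*f + 3*I*a) = -3 + a + 19*f + 3*I*a)
(569114 - 359161) + C(1039, g(-7)) = (569114 - 359161) + (-3 + 1039 + 19*(-7)² + 3*I*1039) = 209953 + (-3 + 1039 + 19*49 + 3117*I) = 209953 + (-3 + 1039 + 931 + 3117*I) = 209953 + (1967 + 3117*I) = 211920 + 3117*I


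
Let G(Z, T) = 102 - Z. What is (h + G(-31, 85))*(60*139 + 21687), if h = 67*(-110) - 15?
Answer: -217755804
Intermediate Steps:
h = -7385 (h = -7370 - 15 = -7385)
(h + G(-31, 85))*(60*139 + 21687) = (-7385 + (102 - 1*(-31)))*(60*139 + 21687) = (-7385 + (102 + 31))*(8340 + 21687) = (-7385 + 133)*30027 = -7252*30027 = -217755804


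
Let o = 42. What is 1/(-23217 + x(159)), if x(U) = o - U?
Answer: -1/23334 ≈ -4.2856e-5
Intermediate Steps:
x(U) = 42 - U
1/(-23217 + x(159)) = 1/(-23217 + (42 - 1*159)) = 1/(-23217 + (42 - 159)) = 1/(-23217 - 117) = 1/(-23334) = -1/23334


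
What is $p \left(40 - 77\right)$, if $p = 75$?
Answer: $-2775$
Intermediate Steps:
$p \left(40 - 77\right) = 75 \left(40 - 77\right) = 75 \left(-37\right) = -2775$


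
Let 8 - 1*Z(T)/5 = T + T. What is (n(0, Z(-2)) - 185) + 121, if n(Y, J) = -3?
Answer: -67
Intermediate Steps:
Z(T) = 40 - 10*T (Z(T) = 40 - 5*(T + T) = 40 - 10*T)
(n(0, Z(-2)) - 185) + 121 = (-3 - 185) + 121 = -188 + 121 = -67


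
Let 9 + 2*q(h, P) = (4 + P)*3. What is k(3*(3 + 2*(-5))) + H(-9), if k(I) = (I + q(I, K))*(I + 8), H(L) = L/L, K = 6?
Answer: 275/2 ≈ 137.50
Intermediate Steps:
q(h, P) = 3/2 + 3*P/2 (q(h, P) = -9/2 + ((4 + P)*3)/2 = -9/2 + (12 + 3*P)/2 = -9/2 + (6 + 3*P/2) = 3/2 + 3*P/2)
H(L) = 1
k(I) = (8 + I)*(21/2 + I) (k(I) = (I + (3/2 + (3/2)*6))*(I + 8) = (I + (3/2 + 9))*(8 + I) = (I + 21/2)*(8 + I) = (21/2 + I)*(8 + I) = (8 + I)*(21/2 + I))
k(3*(3 + 2*(-5))) + H(-9) = (84 + (3*(3 + 2*(-5)))**2 + 37*(3*(3 + 2*(-5)))/2) + 1 = (84 + (3*(3 - 10))**2 + 37*(3*(3 - 10))/2) + 1 = (84 + (3*(-7))**2 + 37*(3*(-7))/2) + 1 = (84 + (-21)**2 + (37/2)*(-21)) + 1 = (84 + 441 - 777/2) + 1 = 273/2 + 1 = 275/2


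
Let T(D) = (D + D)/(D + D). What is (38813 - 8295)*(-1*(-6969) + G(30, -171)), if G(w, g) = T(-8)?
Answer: 212710460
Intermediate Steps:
T(D) = 1 (T(D) = (2*D)/((2*D)) = (2*D)*(1/(2*D)) = 1)
G(w, g) = 1
(38813 - 8295)*(-1*(-6969) + G(30, -171)) = (38813 - 8295)*(-1*(-6969) + 1) = 30518*(6969 + 1) = 30518*6970 = 212710460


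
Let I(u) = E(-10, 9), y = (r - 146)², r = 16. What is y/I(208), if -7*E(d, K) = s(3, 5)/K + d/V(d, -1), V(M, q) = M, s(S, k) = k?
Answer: -76050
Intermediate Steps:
E(d, K) = -⅐ - 5/(7*K) (E(d, K) = -(5/K + d/d)/7 = -(5/K + 1)/7 = -(1 + 5/K)/7 = -⅐ - 5/(7*K))
y = 16900 (y = (16 - 146)² = (-130)² = 16900)
I(u) = -2/9 (I(u) = (⅐)*(-5 - 1*9)/9 = (⅐)*(⅑)*(-5 - 9) = (⅐)*(⅑)*(-14) = -2/9)
y/I(208) = 16900/(-2/9) = 16900*(-9/2) = -76050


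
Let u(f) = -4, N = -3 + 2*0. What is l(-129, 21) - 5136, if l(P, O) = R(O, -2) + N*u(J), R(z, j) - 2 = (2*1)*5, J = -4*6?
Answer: -5112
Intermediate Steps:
N = -3 (N = -3 + 0 = -3)
J = -24
R(z, j) = 12 (R(z, j) = 2 + (2*1)*5 = 2 + 2*5 = 2 + 10 = 12)
l(P, O) = 24 (l(P, O) = 12 - 3*(-4) = 12 + 12 = 24)
l(-129, 21) - 5136 = 24 - 5136 = -5112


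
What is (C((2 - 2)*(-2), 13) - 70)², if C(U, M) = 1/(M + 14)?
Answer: 3568321/729 ≈ 4894.8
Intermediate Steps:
C(U, M) = 1/(14 + M)
(C((2 - 2)*(-2), 13) - 70)² = (1/(14 + 13) - 70)² = (1/27 - 70)² = (-1889/27)² = 3568321/729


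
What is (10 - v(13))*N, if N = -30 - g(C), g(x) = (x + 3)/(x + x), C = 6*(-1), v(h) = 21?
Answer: 1331/4 ≈ 332.75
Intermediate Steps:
C = -6
g(x) = (3 + x)/(2*x) (g(x) = (3 + x)/((2*x)) = (3 + x)*(1/(2*x)) = (3 + x)/(2*x))
N = -121/4 (N = -30 - (3 - 6)/(2*(-6)) = -30 - (-1)*(-3)/(2*6) = -30 - 1*¼ = -30 - ¼ = -121/4 ≈ -30.250)
(10 - v(13))*N = (10 - 1*21)*(-121/4) = (10 - 21)*(-121/4) = -11*(-121/4) = 1331/4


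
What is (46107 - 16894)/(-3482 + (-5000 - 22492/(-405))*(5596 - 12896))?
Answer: 2366253/2923379638 ≈ 0.00080942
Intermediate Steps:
(46107 - 16894)/(-3482 + (-5000 - 22492/(-405))*(5596 - 12896)) = 29213/(-3482 + (-5000 - 22492*(-1/405))*(-7300)) = 29213/(-3482 + (-5000 + 22492/405)*(-7300)) = 29213/(-3482 - 2002508/405*(-7300)) = 29213/(-3482 + 2923661680/81) = 29213/(2923379638/81) = 29213*(81/2923379638) = 2366253/2923379638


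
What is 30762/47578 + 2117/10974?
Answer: 219152407/261060486 ≈ 0.83947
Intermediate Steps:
30762/47578 + 2117/10974 = 30762*(1/47578) + 2117*(1/10974) = 15381/23789 + 2117/10974 = 219152407/261060486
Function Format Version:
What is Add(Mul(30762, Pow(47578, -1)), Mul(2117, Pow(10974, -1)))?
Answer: Rational(219152407, 261060486) ≈ 0.83947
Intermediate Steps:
Add(Mul(30762, Pow(47578, -1)), Mul(2117, Pow(10974, -1))) = Add(Mul(30762, Rational(1, 47578)), Mul(2117, Rational(1, 10974))) = Add(Rational(15381, 23789), Rational(2117, 10974)) = Rational(219152407, 261060486)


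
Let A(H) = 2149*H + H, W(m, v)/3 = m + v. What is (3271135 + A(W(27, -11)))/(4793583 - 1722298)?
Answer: 674867/614257 ≈ 1.0987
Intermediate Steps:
W(m, v) = 3*m + 3*v (W(m, v) = 3*(m + v) = 3*m + 3*v)
A(H) = 2150*H
(3271135 + A(W(27, -11)))/(4793583 - 1722298) = (3271135 + 2150*(3*27 + 3*(-11)))/(4793583 - 1722298) = (3271135 + 2150*(81 - 33))/3071285 = (3271135 + 2150*48)*(1/3071285) = (3271135 + 103200)*(1/3071285) = 3374335*(1/3071285) = 674867/614257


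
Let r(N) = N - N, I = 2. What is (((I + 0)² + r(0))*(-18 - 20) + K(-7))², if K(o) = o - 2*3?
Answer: 27225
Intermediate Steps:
r(N) = 0
K(o) = -6 + o (K(o) = o - 6 = -6 + o)
(((I + 0)² + r(0))*(-18 - 20) + K(-7))² = (((2 + 0)² + 0)*(-18 - 20) + (-6 - 7))² = ((2² + 0)*(-38) - 13)² = ((4 + 0)*(-38) - 13)² = (4*(-38) - 13)² = (-152 - 13)² = (-165)² = 27225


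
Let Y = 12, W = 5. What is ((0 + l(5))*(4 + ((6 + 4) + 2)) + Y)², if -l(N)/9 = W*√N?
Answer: 2592144 - 17280*√5 ≈ 2.5535e+6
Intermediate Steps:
l(N) = -45*√N
((0 + l(5))*(4 + ((6 + 4) + 2)) + Y)² = ((0 - 45*√5)*(4 + ((6 + 4) + 2)) + 12)² = ((-45*√5)*(4 + (10 + 2)) + 12)² = ((-45*√5)*(4 + 12) + 12)² = (-45*√5*16 + 12)² = (-720*√5 + 12)² = (12 - 720*√5)²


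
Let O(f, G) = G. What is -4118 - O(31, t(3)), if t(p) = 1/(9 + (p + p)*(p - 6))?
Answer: -37061/9 ≈ -4117.9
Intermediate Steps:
t(p) = 1/(9 + 2*p*(-6 + p)) (t(p) = 1/(9 + (2*p)*(-6 + p)) = 1/(9 + 2*p*(-6 + p)))
-4118 - O(31, t(3)) = -4118 - 1/(9 - 12*3 + 2*3²) = -4118 - 1/(9 - 36 + 2*9) = -4118 - 1/(9 - 36 + 18) = -4118 - 1/(-9) = -4118 - 1*(-⅑) = -4118 + ⅑ = -37061/9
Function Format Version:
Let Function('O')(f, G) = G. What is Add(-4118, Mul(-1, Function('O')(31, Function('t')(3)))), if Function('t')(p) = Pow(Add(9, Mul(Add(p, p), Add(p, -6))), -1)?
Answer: Rational(-37061, 9) ≈ -4117.9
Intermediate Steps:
Function('t')(p) = Pow(Add(9, Mul(2, p, Add(-6, p))), -1) (Function('t')(p) = Pow(Add(9, Mul(Mul(2, p), Add(-6, p))), -1) = Pow(Add(9, Mul(2, p, Add(-6, p))), -1))
Add(-4118, Mul(-1, Function('O')(31, Function('t')(3)))) = Add(-4118, Mul(-1, Pow(Add(9, Mul(-12, 3), Mul(2, Pow(3, 2))), -1))) = Add(-4118, Mul(-1, Pow(Add(9, -36, Mul(2, 9)), -1))) = Add(-4118, Mul(-1, Pow(Add(9, -36, 18), -1))) = Add(-4118, Mul(-1, Pow(-9, -1))) = Add(-4118, Mul(-1, Rational(-1, 9))) = Add(-4118, Rational(1, 9)) = Rational(-37061, 9)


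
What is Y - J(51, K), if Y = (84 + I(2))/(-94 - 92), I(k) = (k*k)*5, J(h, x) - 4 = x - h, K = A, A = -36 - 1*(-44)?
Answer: 3575/93 ≈ 38.441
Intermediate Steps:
A = 8 (A = -36 + 44 = 8)
K = 8
J(h, x) = 4 + x - h (J(h, x) = 4 + (x - h) = 4 + x - h)
I(k) = 5*k² (I(k) = k²*5 = 5*k²)
Y = -52/93 (Y = (84 + 5*2²)/(-94 - 92) = (84 + 5*4)/(-186) = -(84 + 20)/186 = -1/186*104 = -52/93 ≈ -0.55914)
Y - J(51, K) = -52/93 - (4 + 8 - 1*51) = -52/93 - (4 + 8 - 51) = -52/93 - 1*(-39) = -52/93 + 39 = 3575/93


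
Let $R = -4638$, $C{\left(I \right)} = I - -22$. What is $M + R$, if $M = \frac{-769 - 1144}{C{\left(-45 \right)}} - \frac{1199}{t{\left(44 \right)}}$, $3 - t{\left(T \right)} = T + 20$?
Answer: $- \frac{6362844}{1403} \approx -4535.2$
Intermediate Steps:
$t{\left(T \right)} = -17 - T$ ($t{\left(T \right)} = 3 - \left(T + 20\right) = 3 - \left(20 + T\right) = -17 - T$)
$C{\left(I \right)} = 22 + I$ ($C{\left(I \right)} = I + 22 = 22 + I$)
$M = \frac{144270}{1403}$ ($M = \frac{-769 - 1144}{22 - 45} - \frac{1199}{-17 - 44} = - \frac{1913}{-23} - \frac{1199}{-17 - 44} = \left(-1913\right) \left(- \frac{1}{23}\right) - \frac{1199}{-61} = \frac{1913}{23} - - \frac{1199}{61} = \frac{1913}{23} + \frac{1199}{61} = \frac{144270}{1403} \approx 102.83$)
$M + R = \frac{144270}{1403} - 4638 = - \frac{6362844}{1403}$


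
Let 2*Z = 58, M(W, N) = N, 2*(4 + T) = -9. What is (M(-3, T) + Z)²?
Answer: 1681/4 ≈ 420.25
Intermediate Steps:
T = -17/2 (T = -4 + (½)*(-9) = -4 - 9/2 = -17/2 ≈ -8.5000)
Z = 29 (Z = (½)*58 = 29)
(M(-3, T) + Z)² = (-17/2 + 29)² = (41/2)² = 1681/4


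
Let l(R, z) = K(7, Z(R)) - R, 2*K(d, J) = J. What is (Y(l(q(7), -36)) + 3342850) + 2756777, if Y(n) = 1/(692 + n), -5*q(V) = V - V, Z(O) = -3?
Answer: 8423584889/1381 ≈ 6.0996e+6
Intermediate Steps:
K(d, J) = J/2
q(V) = 0 (q(V) = -(V - V)/5 = -1/5*0 = 0)
l(R, z) = -3/2 - R (l(R, z) = (1/2)*(-3) - R = -3/2 - R)
(Y(l(q(7), -36)) + 3342850) + 2756777 = (1/(692 + (-3/2 - 1*0)) + 3342850) + 2756777 = (1/(692 + (-3/2 + 0)) + 3342850) + 2756777 = (1/(692 - 3/2) + 3342850) + 2756777 = (1/(1381/2) + 3342850) + 2756777 = (2/1381 + 3342850) + 2756777 = 4616475852/1381 + 2756777 = 8423584889/1381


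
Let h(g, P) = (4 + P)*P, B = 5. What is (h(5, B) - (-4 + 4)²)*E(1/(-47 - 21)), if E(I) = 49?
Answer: 2205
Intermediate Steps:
h(g, P) = P*(4 + P)
(h(5, B) - (-4 + 4)²)*E(1/(-47 - 21)) = (5*(4 + 5) - (-4 + 4)²)*49 = (5*9 - 1*0²)*49 = (45 - 1*0)*49 = (45 + 0)*49 = 45*49 = 2205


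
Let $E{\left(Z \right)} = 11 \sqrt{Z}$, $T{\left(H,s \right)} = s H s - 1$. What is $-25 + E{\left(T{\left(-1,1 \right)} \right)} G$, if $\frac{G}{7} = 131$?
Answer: $-25 + 10087 i \sqrt{2} \approx -25.0 + 14265.0 i$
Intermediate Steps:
$G = 917$ ($G = 7 \cdot 131 = 917$)
$T{\left(H,s \right)} = -1 + H s^{2}$ ($T{\left(H,s \right)} = H s s - 1 = H s^{2} - 1 = -1 + H s^{2}$)
$-25 + E{\left(T{\left(-1,1 \right)} \right)} G = -25 + 11 \sqrt{-1 - 1^{2}} \cdot 917 = -25 + 11 \sqrt{-1 - 1} \cdot 917 = -25 + 11 \sqrt{-2} \cdot 917 = -25 + 11 i \sqrt{2} \cdot 917 = -25 + 10087 i \sqrt{2}$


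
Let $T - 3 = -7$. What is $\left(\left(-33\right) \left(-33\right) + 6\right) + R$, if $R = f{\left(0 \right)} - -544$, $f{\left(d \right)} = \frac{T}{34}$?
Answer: $\frac{27861}{17} \approx 1638.9$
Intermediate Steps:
$T = -4$ ($T = 3 - 7 = -4$)
$f{\left(d \right)} = - \frac{2}{17}$ ($f{\left(d \right)} = - \frac{4}{34} = \left(-4\right) \frac{1}{34} = - \frac{2}{17}$)
$R = \frac{9246}{17}$ ($R = - \frac{2}{17} - -544 = - \frac{2}{17} + 544 = \frac{9246}{17} \approx 543.88$)
$\left(\left(-33\right) \left(-33\right) + 6\right) + R = \left(\left(-33\right) \left(-33\right) + 6\right) + \frac{9246}{17} = \left(1089 + 6\right) + \frac{9246}{17} = 1095 + \frac{9246}{17} = \frac{27861}{17}$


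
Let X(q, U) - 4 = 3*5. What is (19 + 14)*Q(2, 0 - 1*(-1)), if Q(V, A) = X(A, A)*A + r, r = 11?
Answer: 990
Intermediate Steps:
X(q, U) = 19 (X(q, U) = 4 + 3*5 = 4 + 15 = 19)
Q(V, A) = 11 + 19*A (Q(V, A) = 19*A + 11 = 11 + 19*A)
(19 + 14)*Q(2, 0 - 1*(-1)) = (19 + 14)*(11 + 19*(0 - 1*(-1))) = 33*(11 + 19*(0 + 1)) = 33*(11 + 19*1) = 33*(11 + 19) = 33*30 = 990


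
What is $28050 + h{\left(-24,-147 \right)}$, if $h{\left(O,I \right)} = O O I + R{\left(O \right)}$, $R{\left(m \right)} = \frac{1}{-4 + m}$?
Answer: $- \frac{1585417}{28} \approx -56622.0$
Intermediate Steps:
$h{\left(O,I \right)} = \frac{1}{-4 + O} + I O^{2}$ ($h{\left(O,I \right)} = O O I + \frac{1}{-4 + O} = O^{2} I + \frac{1}{-4 + O} = I O^{2} + \frac{1}{-4 + O} = \frac{1}{-4 + O} + I O^{2}$)
$28050 + h{\left(-24,-147 \right)} = 28050 + \frac{1 - 147 \left(-24\right)^{2} \left(-4 - 24\right)}{-4 - 24} = 28050 + \frac{1 - 84672 \left(-28\right)}{-28} = 28050 - \frac{1 + 2370816}{28} = 28050 - \frac{2370817}{28} = - \frac{1585417}{28}$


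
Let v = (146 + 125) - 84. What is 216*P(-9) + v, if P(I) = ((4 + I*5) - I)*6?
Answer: -41285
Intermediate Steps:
v = 187 (v = 271 - 84 = 187)
P(I) = 24 + 24*I (P(I) = ((4 + 5*I) - I)*6 = (4 + 4*I)*6 = 24 + 24*I)
216*P(-9) + v = 216*(24 + 24*(-9)) + 187 = 216*(24 - 216) + 187 = 216*(-192) + 187 = -41472 + 187 = -41285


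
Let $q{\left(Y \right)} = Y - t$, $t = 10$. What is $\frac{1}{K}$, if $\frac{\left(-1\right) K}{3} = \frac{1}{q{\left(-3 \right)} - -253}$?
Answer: $-80$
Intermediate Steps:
$q{\left(Y \right)} = -10 + Y$ ($q{\left(Y \right)} = Y - 10 = -10 + Y$)
$K = - \frac{1}{80}$ ($K = - \frac{3}{\left(-10 - 3\right) - -253} = - \frac{3}{-13 + 253} = - \frac{3}{240} = \left(-3\right) \frac{1}{240} = - \frac{1}{80} \approx -0.0125$)
$\frac{1}{K} = \frac{1}{- \frac{1}{80}} = -80$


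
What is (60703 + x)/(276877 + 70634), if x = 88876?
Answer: 149579/347511 ≈ 0.43043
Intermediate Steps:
(60703 + x)/(276877 + 70634) = (60703 + 88876)/(276877 + 70634) = 149579/347511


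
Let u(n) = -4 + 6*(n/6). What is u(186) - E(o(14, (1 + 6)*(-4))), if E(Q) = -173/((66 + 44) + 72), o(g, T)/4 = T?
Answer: 33297/182 ≈ 182.95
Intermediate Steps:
u(n) = -4 + n (u(n) = -4 + 6*(n*(⅙)) = -4 + 6*(n/6) = -4 + n)
o(g, T) = 4*T
E(Q) = -173/182 (E(Q) = -173/(110 + 72) = -173/182)
u(186) - E(o(14, (1 + 6)*(-4))) = (-4 + 186) - 1*(-173/182) = 182 + 173/182 = 33297/182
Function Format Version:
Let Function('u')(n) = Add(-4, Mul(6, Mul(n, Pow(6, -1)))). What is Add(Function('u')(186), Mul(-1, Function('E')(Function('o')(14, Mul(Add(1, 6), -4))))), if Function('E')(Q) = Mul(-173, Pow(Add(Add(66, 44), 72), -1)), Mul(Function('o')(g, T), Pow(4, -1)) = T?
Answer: Rational(33297, 182) ≈ 182.95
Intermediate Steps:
Function('u')(n) = Add(-4, n) (Function('u')(n) = Add(-4, Mul(6, Mul(n, Rational(1, 6)))) = Add(-4, Mul(6, Mul(Rational(1, 6), n))) = Add(-4, n))
Function('o')(g, T) = Mul(4, T)
Function('E')(Q) = Rational(-173, 182) (Function('E')(Q) = Mul(-173, Pow(Add(110, 72), -1)) = Mul(-173, Pow(182, -1)) = Mul(-173, Rational(1, 182)) = Rational(-173, 182))
Add(Function('u')(186), Mul(-1, Function('E')(Function('o')(14, Mul(Add(1, 6), -4))))) = Add(Add(-4, 186), Mul(-1, Rational(-173, 182))) = Add(182, Rational(173, 182)) = Rational(33297, 182)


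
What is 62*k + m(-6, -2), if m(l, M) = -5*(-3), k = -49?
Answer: -3023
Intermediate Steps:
m(l, M) = 15
62*k + m(-6, -2) = 62*(-49) + 15 = -3038 + 15 = -3023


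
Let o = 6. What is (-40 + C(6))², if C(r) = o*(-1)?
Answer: 2116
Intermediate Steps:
C(r) = -6 (C(r) = 6*(-1) = -6)
(-40 + C(6))² = (-40 - 6)² = (-46)² = 2116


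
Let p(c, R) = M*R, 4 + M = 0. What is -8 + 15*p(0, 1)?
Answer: -68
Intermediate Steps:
M = -4 (M = -4 + 0 = -4)
p(c, R) = -4*R
-8 + 15*p(0, 1) = -8 + 15*(-4*1) = -8 + 15*(-4) = -8 - 60 = -68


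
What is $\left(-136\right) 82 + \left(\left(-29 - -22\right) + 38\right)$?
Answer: $-11121$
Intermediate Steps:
$\left(-136\right) 82 + \left(\left(-29 - -22\right) + 38\right) = -11152 + \left(\left(-29 + 22\right) + 38\right) = -11152 + \left(-7 + 38\right) = -11152 + 31 = -11121$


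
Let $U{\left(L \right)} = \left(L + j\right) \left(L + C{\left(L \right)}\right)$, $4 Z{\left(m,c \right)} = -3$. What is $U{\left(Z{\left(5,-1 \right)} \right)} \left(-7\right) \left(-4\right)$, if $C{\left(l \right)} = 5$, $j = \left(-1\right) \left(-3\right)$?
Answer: $\frac{1071}{4} \approx 267.75$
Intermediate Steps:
$Z{\left(m,c \right)} = - \frac{3}{4}$ ($Z{\left(m,c \right)} = \frac{1}{4} \left(-3\right) = - \frac{3}{4}$)
$j = 3$
$U{\left(L \right)} = \left(3 + L\right) \left(5 + L\right)$ ($U{\left(L \right)} = \left(L + 3\right) \left(L + 5\right) = \left(3 + L\right) \left(5 + L\right)$)
$U{\left(Z{\left(5,-1 \right)} \right)} \left(-7\right) \left(-4\right) = \left(15 + \left(- \frac{3}{4}\right)^{2} + 8 \left(- \frac{3}{4}\right)\right) \left(-7\right) \left(-4\right) = \left(15 + \frac{9}{16} - 6\right) \left(-7\right) \left(-4\right) = \frac{153}{16} \left(-7\right) \left(-4\right) = \left(- \frac{1071}{16}\right) \left(-4\right) = \frac{1071}{4}$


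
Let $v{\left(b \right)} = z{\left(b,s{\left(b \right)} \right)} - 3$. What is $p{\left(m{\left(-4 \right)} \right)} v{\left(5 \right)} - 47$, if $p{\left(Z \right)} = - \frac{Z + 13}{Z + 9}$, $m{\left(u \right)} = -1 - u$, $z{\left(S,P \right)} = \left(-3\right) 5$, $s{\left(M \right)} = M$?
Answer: $-23$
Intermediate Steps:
$z{\left(S,P \right)} = -15$
$v{\left(b \right)} = -18$ ($v{\left(b \right)} = -15 - 3 = -18$)
$p{\left(Z \right)} = - \frac{13 + Z}{9 + Z}$
$p{\left(m{\left(-4 \right)} \right)} v{\left(5 \right)} - 47 = \frac{-13 - \left(-1 - -4\right)}{9 - -3} \left(-18\right) - 47 = \frac{-13 - \left(-1 + 4\right)}{9 + \left(-1 + 4\right)} \left(-18\right) - 47 = \frac{-13 - 3}{9 + 3} \left(-18\right) - 47 = \frac{-13 - 3}{12} \left(-18\right) - 47 = \frac{1}{12} \left(-16\right) \left(-18\right) - 47 = \left(- \frac{4}{3}\right) \left(-18\right) - 47 = 24 - 47 = -23$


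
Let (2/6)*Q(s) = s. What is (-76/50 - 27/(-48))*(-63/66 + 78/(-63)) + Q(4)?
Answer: 2605579/184800 ≈ 14.099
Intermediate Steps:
Q(s) = 3*s
(-76/50 - 27/(-48))*(-63/66 + 78/(-63)) + Q(4) = (-76/50 - 27/(-48))*(-63/66 + 78/(-63)) + 3*4 = (-76*1/50 - 27*(-1/48))*(-63*1/66 + 78*(-1/63)) + 12 = (-38/25 + 9/16)*(-21/22 - 26/21) + 12 = -383/400*(-1013/462) + 12 = 387979/184800 + 12 = 2605579/184800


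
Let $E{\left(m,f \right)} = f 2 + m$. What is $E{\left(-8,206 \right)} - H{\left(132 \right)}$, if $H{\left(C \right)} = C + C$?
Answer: $140$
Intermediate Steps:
$E{\left(m,f \right)} = m + 2 f$ ($E{\left(m,f \right)} = 2 f + m = m + 2 f$)
$H{\left(C \right)} = 2 C$
$E{\left(-8,206 \right)} - H{\left(132 \right)} = \left(-8 + 2 \cdot 206\right) - 2 \cdot 132 = \left(-8 + 412\right) - 264 = 404 - 264 = 140$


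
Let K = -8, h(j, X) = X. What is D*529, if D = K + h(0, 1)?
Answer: -3703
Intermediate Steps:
D = -7 (D = -8 + 1 = -7)
D*529 = -7*529 = -3703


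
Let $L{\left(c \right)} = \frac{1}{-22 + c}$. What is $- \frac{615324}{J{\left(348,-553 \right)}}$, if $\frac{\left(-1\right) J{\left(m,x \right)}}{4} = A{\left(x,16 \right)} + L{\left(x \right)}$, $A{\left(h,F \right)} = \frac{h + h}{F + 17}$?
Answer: $- \frac{2918943225}{635983} \approx -4589.7$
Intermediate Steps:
$A{\left(h,F \right)} = \frac{2 h}{17 + F}$
$J{\left(m,x \right)} = - \frac{4}{-22 + x} - \frac{8 x}{33}$ ($J{\left(m,x \right)} = - 4 \left(\frac{2 x}{17 + 16} + \frac{1}{-22 + x}\right) = - 4 \left(\frac{2 x}{33} + \frac{1}{-22 + x}\right) = - 4 \left(\frac{1}{-22 + x} + \frac{2 x}{33}\right) = - \frac{4}{-22 + x} - \frac{8 x}{33}$)
$- \frac{615324}{J{\left(348,-553 \right)}} = - \frac{615324}{\frac{4}{33} \frac{1}{-22 - 553} \left(-33 - - 1106 \left(-22 - 553\right)\right)} = - \frac{615324}{\frac{4}{33} \frac{1}{-575} \left(-33 - \left(-1106\right) \left(-575\right)\right)} = - \frac{615324}{\frac{4}{33} \left(- \frac{1}{575}\right) \left(-33 - 635950\right)} = - \frac{615324}{\frac{4}{33} \left(- \frac{1}{575}\right) \left(-635983\right)} = - \frac{615324}{\frac{2543932}{18975}} = \left(-615324\right) \frac{18975}{2543932} = - \frac{2918943225}{635983}$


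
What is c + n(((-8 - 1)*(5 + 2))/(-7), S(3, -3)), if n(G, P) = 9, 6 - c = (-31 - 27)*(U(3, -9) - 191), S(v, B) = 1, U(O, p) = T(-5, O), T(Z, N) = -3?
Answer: -11237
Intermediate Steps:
U(O, p) = -3
c = -11246 (c = 6 - (-31 - 27)*(-3 - 191) = 6 - (-58)*(-194) = 6 - 1*11252 = 6 - 11252 = -11246)
c + n(((-8 - 1)*(5 + 2))/(-7), S(3, -3)) = -11246 + 9 = -11237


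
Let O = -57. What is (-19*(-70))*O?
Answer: -75810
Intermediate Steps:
(-19*(-70))*O = -19*(-70)*(-57) = 1330*(-57) = -75810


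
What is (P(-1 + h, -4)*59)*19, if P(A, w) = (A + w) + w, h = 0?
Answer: -10089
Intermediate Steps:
P(A, w) = A + 2*w
(P(-1 + h, -4)*59)*19 = (((-1 + 0) + 2*(-4))*59)*19 = ((-1 - 8)*59)*19 = -9*59*19 = -531*19 = -10089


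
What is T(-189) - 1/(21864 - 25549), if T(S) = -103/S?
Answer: 379744/696465 ≈ 0.54525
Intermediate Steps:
T(-189) - 1/(21864 - 25549) = -103/(-189) - 1/(21864 - 25549) = -103*(-1/189) - 1/(-3685) = 103/189 - 1*(-1/3685) = 103/189 + 1/3685 = 379744/696465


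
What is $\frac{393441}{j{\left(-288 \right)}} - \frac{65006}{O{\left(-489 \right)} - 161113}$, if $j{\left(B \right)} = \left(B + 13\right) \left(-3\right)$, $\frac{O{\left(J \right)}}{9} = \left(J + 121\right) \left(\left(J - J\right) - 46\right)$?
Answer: $\frac{1166855517}{2409275} \approx 484.32$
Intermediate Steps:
$O{\left(J \right)} = -50094 - 414 J$ ($O{\left(J \right)} = 9 \left(J + 121\right) \left(\left(J - J\right) - 46\right) = 9 \left(121 + J\right) \left(0 - 46\right) = 9 \left(121 + J\right) \left(-46\right) = 9 \left(-5566 - 46 J\right) = -50094 - 414 J$)
$j{\left(B \right)} = -39 - 3 B$ ($j{\left(B \right)} = \left(13 + B\right) \left(-3\right) = -39 - 3 B$)
$\frac{393441}{j{\left(-288 \right)}} - \frac{65006}{O{\left(-489 \right)} - 161113} = \frac{393441}{-39 - -864} - \frac{65006}{\left(-50094 - -202446\right) - 161113} = \frac{393441}{-39 + 864} - \frac{65006}{\left(-50094 + 202446\right) - 161113} = \frac{393441}{825} - \frac{65006}{152352 - 161113} = 393441 \cdot \frac{1}{825} - \frac{65006}{-8761} = \frac{131147}{275} - - \frac{65006}{8761} = \frac{131147}{275} + \frac{65006}{8761} = \frac{1166855517}{2409275}$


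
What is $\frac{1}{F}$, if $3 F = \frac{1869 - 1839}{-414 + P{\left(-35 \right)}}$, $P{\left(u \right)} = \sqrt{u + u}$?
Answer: $- \frac{207}{5} + \frac{i \sqrt{70}}{10} \approx -41.4 + 0.83666 i$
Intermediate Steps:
$P{\left(u \right)} = \sqrt{2} \sqrt{u}$ ($P{\left(u \right)} = \sqrt{2 u} = \sqrt{2} \sqrt{u}$)
$F = \frac{10}{-414 + i \sqrt{70}}$ ($F = \frac{\left(1869 - 1839\right) \frac{1}{-414 + \sqrt{2} \sqrt{-35}}}{3} = \frac{30 \frac{1}{-414 + \sqrt{2} i \sqrt{35}}}{3} = \frac{30 \frac{1}{-414 + i \sqrt{70}}}{3} = \frac{10}{-414 + i \sqrt{70}} \approx -0.024145 - 0.00048795 i$)
$\frac{1}{F} = \frac{1}{- \frac{2070}{85733} - \frac{5 i \sqrt{70}}{85733}}$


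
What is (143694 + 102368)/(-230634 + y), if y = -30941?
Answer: -246062/261575 ≈ -0.94069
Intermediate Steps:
(143694 + 102368)/(-230634 + y) = (143694 + 102368)/(-230634 - 30941) = 246062/(-261575) = 246062*(-1/261575) = -246062/261575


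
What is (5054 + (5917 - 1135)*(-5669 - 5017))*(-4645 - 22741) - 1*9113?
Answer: 1399298560515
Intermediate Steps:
(5054 + (5917 - 1135)*(-5669 - 5017))*(-4645 - 22741) - 1*9113 = (5054 + 4782*(-10686))*(-27386) - 9113 = (5054 - 51100452)*(-27386) - 9113 = -51095398*(-27386) - 9113 = 1399298569628 - 9113 = 1399298560515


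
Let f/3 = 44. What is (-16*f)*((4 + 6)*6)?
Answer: -126720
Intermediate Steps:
f = 132 (f = 3*44 = 132)
(-16*f)*((4 + 6)*6) = (-16*132)*((4 + 6)*6) = -21120*6 = -2112*60 = -126720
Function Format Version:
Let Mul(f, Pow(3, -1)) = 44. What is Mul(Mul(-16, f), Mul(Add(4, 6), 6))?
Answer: -126720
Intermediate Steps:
f = 132 (f = Mul(3, 44) = 132)
Mul(Mul(-16, f), Mul(Add(4, 6), 6)) = Mul(Mul(-16, 132), Mul(Add(4, 6), 6)) = Mul(-2112, Mul(10, 6)) = Mul(-2112, 60) = -126720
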